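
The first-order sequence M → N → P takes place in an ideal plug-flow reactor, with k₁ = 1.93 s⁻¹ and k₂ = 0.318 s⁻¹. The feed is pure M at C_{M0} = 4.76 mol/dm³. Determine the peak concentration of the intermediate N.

3.34 mol/dm³

Evaluating C_N at τ_opt = ln(k₂/k₁)/(k₂−k₁) gives C_{N,max}/C_{M0} = (k₁/k₂)^[k₂/(k₂−k₁)].
= (1.93/0.318)^(0.318/(0.318−1.93)) = (6.069)^(-0.1973) = 0.7007.
C_{N,max} = 0.7007×4.76 = 3.34 mol/dm³.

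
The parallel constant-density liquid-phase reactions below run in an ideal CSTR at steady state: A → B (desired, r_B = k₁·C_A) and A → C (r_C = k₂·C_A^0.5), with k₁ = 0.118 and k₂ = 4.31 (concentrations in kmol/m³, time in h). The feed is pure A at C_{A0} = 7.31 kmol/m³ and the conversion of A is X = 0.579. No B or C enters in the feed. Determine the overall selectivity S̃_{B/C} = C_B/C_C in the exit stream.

0.0480

Exit C_A = C_{A0}(1−X) = 7.31×0.421 = 3.078 kmol/m³.
Rates in a CSTR are evaluated at the outlet concentration: r_B = 0.118×3.078 = 0.3631, r_C = 4.31×3.078^0.5 = 7.561.
Overall selectivity = C_B/C_C = r_Bτ/(r_Cτ) = r_B/r_C = 0.0480.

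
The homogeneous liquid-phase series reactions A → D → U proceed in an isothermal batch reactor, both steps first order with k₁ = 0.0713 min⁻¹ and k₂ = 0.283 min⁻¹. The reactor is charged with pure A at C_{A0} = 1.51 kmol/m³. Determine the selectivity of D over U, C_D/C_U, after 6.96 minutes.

0.678

For first-order series with pure A initially, C_D(t) = k₁C_{A0}/(k₂−k₁)·(e^(−k₁t) − e^(−k₂t)).
e^(−k₁t) = e^(−0.0713×6.96) = e^(−0.4962) = 0.6088; e^(−k₂t) = e^(−1.970) = 0.1395.
C_D = 0.0713×1.51/(0.283−0.0713) × (0.6088−0.1395) = 0.5086×0.4693 = 0.2387 kmol/m³.
C_A = C_{A0}e^(−k₁t) = 0.9193 kmol/m³, so C_U = C_{A0}−C_A−C_D = 0.3520 kmol/m³; C_D/C_U = 0.678.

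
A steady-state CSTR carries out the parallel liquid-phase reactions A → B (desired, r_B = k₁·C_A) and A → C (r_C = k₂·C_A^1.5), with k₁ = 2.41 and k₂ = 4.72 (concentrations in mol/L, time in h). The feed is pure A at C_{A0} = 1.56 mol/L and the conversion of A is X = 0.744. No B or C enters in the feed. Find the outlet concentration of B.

Exit C_A = C_{A0}(1−X) = 1.56×0.256 = 0.3994 mol/L.
A CSTR operates uniformly at the exit composition, giving r_B = 0.9625 and r_C = 1.191 (each k·C_A^n at C_A = 0.3994).
Fraction of consumed A going to B: r_B/(r_B+r_C) = 0.4469.
C_B = 0.4469·C_{A0}·X = 0.4469×1.56×0.744 = 0.519 mol/L.

0.519 mol/L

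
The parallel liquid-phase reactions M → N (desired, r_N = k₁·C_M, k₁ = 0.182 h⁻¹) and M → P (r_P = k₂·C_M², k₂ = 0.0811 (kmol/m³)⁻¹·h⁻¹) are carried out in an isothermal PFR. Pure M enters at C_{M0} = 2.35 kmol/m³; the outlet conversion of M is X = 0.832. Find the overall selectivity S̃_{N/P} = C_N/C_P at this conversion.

C_M = C_{M0}(1−X) = 0.3948 kmol/m³.
Along a PFR/batch, dC_N/dC_M = −r_N/(r_N+r_P) = −k₁/(k₁+k₂·C_M).
Integrating from C_{M0} to C_M: C_N = (0.182/0.0811)·ln[(0.182+0.0811·2.35)/(0.182+0.0811·0.395)] = 2.244·ln(0.3726/0.2140) = 1.244 kmol/m³.
C_P = (C_{M0}−C_M)−C_N = 0.7110 kmol/m³; S̃_{N/P} = 1.244/0.7110 = 1.75.

1.75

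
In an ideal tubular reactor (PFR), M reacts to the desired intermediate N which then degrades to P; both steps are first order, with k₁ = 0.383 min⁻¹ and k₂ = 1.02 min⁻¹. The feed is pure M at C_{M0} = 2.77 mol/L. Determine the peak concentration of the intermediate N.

For a first-order series the maximum intermediate yield is C_{N,max}/C_{M0} = (k₁/k₂)^[k₂/(k₂−k₁)].
= (0.383/1.02)^(1.02/(1.02−0.383)) = (0.3755)^(1.601) = 0.2084.
C_{N,max} = 0.2084×2.77 = 0.577 mol/L.

0.577 mol/L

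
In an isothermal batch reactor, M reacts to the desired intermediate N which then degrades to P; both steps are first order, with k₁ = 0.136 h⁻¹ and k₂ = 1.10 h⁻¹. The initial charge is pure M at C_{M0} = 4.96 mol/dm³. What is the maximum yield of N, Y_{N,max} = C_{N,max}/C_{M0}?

At the optimum, C_{N,max}/C_{M0} = (k₁/k₂)^[k₂/(k₂−k₁)].
= (0.136/1.10)^(1.10/(1.10−0.136)) = (0.1236)^(1.141) = 0.09206.

0.0921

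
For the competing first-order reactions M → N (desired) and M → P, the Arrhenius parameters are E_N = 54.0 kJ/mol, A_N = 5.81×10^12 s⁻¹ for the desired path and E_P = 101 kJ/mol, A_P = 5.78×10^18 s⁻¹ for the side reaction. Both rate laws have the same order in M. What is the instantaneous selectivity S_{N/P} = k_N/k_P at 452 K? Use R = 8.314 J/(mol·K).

k_N/k_P = (A_N/A_P)·exp[−(E_N−E_P)/(RT)] = (A_N/A_P)·exp[(E_P−E_N)/(RT)].
(E_P−E_N)/(RT) = (101−54.0)×10³/(8.314×452) = 47000/3758 = 12.51.
k_N/k_P = (5.81×10^12/5.78×10^18)·exp(12.51) = 1.005×10^-6 × 2.702×10^5 = 0.272.

0.272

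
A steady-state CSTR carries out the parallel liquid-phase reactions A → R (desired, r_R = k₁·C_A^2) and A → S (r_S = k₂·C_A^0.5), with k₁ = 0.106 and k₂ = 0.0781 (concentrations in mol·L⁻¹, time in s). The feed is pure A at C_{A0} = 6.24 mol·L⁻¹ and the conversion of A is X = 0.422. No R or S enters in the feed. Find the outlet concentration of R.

Exit C_A = C_{A0}(1−X) = 6.24×0.578 = 3.607 mol·L⁻¹.
Rates in a CSTR are evaluated at the outlet concentration: r_R = 0.106×3.607^2 = 1.379, r_S = 0.0781×3.607^0.5 = 0.1483.
Fraction of consumed A going to R: r_R/(r_R+r_S) = 0.9029.
C_R = 0.9029·C_{A0}·X = 0.9029×6.24×0.422 = 2.38 mol·L⁻¹.

2.38 mol·L⁻¹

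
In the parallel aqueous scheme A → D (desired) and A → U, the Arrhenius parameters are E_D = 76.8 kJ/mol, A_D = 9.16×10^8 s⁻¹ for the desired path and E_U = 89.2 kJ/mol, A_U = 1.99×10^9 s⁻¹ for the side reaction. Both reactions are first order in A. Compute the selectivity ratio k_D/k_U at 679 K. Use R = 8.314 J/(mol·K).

4.14

k_D/k_U = (A_D/A_U)·exp[−(E_D−E_U)/(RT)] = (A_D/A_U)·exp[(E_U−E_D)/(RT)].
(E_U−E_D)/(RT) = (89.2−76.8)×10³/(8.314×679) = 12400/5645 = 2.197.
k_D/k_U = (9.16×10^8/1.99×10^9)·exp(2.197) = 0.4603 × 8.994 = 4.14.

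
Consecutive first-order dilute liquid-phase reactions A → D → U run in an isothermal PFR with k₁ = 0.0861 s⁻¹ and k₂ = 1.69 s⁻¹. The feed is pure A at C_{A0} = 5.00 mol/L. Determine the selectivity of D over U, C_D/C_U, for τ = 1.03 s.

0.879

For first-order series with pure A initially, C_D(τ) = k₁C_{A0}/(k₂−k₁)·(e^(−k₁τ) − e^(−k₂τ)).
e^(−k₁τ) = e^(−0.0861×1.03) = e^(−0.08868) = 0.9151; e^(−k₂τ) = e^(−1.741) = 0.1754.
C_D = 0.0861×5.00/(1.69−0.0861) × (0.9151−0.1754) = 0.2684×0.7397 = 0.1986 mol/L.
C_A = C_{A0}e^(−k₁τ) = 4.576 mol/L, so C_U = C_{A0}−C_A−C_D = 0.2258 mol/L; C_D/C_U = 0.879.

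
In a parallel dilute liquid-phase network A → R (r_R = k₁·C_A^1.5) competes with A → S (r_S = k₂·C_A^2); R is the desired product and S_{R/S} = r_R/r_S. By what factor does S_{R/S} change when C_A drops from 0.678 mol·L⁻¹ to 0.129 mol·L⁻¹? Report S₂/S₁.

S_{R/S} = (k₁/k₂)·C_A^-0.5, so S₂/S₁ = (C_{A,2}/C_{A,1})^-0.5.
= (0.129/0.678)^(-0.5) = (0.1903)^(-0.5) = 2.29.

2.29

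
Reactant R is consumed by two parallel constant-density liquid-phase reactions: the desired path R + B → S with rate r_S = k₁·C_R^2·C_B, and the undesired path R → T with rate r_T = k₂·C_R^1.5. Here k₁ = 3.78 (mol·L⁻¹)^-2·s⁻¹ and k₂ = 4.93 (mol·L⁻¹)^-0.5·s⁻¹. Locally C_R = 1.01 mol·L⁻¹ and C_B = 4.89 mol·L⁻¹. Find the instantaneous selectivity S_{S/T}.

S_{S/T} = r_S/r_T = (k₁·C_R^2·C_B)/(k₂·C_R^1.5) = (k₁/k₂)·C_R^0.5·C_B.
= (3.78×1.010^2×4.890) / (4.93×1.010^1.5) = 18.86/5.004 = 3.77.
Since the desired path is higher order in R, keeping C_R high (PFR or concentrated feed) favours S.

3.77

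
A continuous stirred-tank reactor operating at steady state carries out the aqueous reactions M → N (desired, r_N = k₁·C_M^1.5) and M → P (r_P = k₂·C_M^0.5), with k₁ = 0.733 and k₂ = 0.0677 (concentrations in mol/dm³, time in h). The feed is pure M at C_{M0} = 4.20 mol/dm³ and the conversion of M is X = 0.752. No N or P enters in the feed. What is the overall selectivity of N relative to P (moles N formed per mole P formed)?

Exit C_M = C_{M0}(1−X) = 4.20×0.248 = 1.042 mol/dm³.
In a CSTR the entire volume is at exit conditions, so r_N = 0.733×1.042^1.5 = 0.7792 and r_P = 0.0677×1.042^0.5 = 0.06909.
Overall selectivity = C_N/C_P = r_Nτ/(r_Pτ) = r_N/r_P = 11.3.

11.3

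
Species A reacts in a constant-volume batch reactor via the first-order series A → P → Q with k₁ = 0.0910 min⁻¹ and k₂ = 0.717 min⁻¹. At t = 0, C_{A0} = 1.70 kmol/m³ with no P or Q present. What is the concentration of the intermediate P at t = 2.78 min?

Solving the coupled first-order balances gives C_P(t) = [k₁/(k₂−k₁)]·C_{A0}·(e^(−k₁t) − e^(−k₂t)).
e^(−k₁t) = e^(−0.0910×2.78) = e^(−0.2530) = 0.7765; e^(−k₂t) = e^(−1.993) = 0.1363.
C_P = 0.0910×1.70/(0.717−0.0910) × (0.7765−0.1363) = 0.2471×0.6402 = 0.1582 kmol/m³.

0.158 kmol/m³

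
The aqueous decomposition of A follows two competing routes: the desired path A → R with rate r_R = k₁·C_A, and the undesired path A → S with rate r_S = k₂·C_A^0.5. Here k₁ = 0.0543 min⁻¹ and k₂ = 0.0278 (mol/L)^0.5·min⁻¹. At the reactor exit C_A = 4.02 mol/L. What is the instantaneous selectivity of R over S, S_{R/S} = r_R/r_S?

3.92

S_{R/S} = r_R/r_S = (k₁·C_A)/(k₂·C_A^0.5) = (k₁/k₂)·C_A^0.5.
= (0.0543×4.020) / (0.0278×4.020^0.5) = 0.2183/0.05574 = 3.92.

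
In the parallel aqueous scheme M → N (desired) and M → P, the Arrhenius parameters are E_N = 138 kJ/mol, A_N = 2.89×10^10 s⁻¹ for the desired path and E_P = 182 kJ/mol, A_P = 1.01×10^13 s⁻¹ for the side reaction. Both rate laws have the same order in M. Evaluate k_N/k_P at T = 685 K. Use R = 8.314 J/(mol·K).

Since both paths have the same order in M, the concentration cancels and S_{N/P} = k_N/k_P = (A_N/A_P)·exp[(E_P−E_N)/(RT)].
(E_P−E_N)/(RT) = (182−138)×10³/(8.314×685) = 44000/5695 = 7.726.
k_N/k_P = (2.89×10^10/1.01×10^13)·exp(7.726) = 0.002861 × 2266 = 6.49.
Since E_N < E_P, lowering the temperature improves selectivity toward N.

6.49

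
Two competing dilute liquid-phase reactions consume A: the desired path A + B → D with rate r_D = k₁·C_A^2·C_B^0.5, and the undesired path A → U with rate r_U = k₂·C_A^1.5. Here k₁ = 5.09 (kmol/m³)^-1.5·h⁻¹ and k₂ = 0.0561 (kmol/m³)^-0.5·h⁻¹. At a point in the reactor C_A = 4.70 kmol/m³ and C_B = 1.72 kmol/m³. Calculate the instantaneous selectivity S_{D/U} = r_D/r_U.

258

S_{D/U} = r_D/r_U = (k₁·C_A^2·C_B^0.5)/(k₂·C_A^1.5) = (k₁/k₂)·C_A^0.5·C_B^0.5.
= (5.09×4.700^2×1.720^0.5) / (0.0561×4.700^1.5) = 147.5/0.5716 = 258.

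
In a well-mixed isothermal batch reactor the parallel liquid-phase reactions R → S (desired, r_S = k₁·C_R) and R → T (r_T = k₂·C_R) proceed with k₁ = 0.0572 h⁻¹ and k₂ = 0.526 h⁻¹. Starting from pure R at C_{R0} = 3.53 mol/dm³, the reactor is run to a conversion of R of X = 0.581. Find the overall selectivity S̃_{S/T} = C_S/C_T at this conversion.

0.109

C_R = C_{R0}(1−X) = 1.479 mol/dm³.
Both paths are first order in R, so the instantaneous fraction to S is constant: dC_S/d(−C_R) = k₁/(k₁+k₂) = 0.09808.
C_S = 0.09808·(C_{R0}−C_R) = 0.09808×2.051 = 0.201 mol/dm³.
C_T = (C_{R0}−C_R)−C_S = 1.850 mol/dm³; S̃_{S/T} = 0.2012/1.850 = 0.109.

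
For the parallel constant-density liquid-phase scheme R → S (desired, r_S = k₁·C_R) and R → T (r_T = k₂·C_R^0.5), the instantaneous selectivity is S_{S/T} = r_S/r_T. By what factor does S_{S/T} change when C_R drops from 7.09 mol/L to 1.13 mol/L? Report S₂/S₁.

S_{S/T} = (k₁/k₂)·C_R^0.5, so S₂/S₁ = (C_{R,2}/C_{R,1})^0.5.
= (1.13/7.09)^0.5 = (0.1594)^0.5 = 0.399.

0.399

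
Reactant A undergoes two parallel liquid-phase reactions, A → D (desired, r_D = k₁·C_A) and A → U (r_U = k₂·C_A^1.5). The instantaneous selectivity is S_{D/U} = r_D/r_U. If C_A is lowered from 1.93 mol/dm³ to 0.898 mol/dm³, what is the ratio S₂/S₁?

S_{D/U} = (k₁/k₂)·C_A^-0.5, so S₂/S₁ = (C_{A,2}/C_{A,1})^-0.5.
= (0.898/1.93)^(-0.5) = (0.4653)^(-0.5) = 1.47.
Selectivity toward D rises as C_A falls — low-concentration operation is favoured.

1.47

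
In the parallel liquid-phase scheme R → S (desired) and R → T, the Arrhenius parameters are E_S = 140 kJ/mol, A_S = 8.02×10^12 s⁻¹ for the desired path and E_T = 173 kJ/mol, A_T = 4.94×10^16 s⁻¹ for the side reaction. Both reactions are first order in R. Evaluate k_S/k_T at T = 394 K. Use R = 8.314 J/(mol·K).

3.85

k_S/k_T = (A_S/A_T)·exp[−(E_S−E_T)/(RT)] = (A_S/A_T)·exp[(E_T−E_S)/(RT)].
(E_T−E_S)/(RT) = (173−140)×10³/(8.314×394) = 33000/3276 = 10.07.
k_S/k_T = (8.02×10^12/4.94×10^16)·exp(10.07) = 1.623×10^-4 × 23721 = 3.85.
Since E_S < E_T, lowering the temperature improves selectivity toward S.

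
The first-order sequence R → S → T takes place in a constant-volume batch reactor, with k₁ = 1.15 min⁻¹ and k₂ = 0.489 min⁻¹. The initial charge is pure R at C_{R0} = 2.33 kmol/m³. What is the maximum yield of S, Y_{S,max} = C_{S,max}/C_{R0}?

0.531

For a first-order series the maximum intermediate yield is C_{S,max}/C_{R0} = (k₁/k₂)^[k₂/(k₂−k₁)].
= (1.15/0.489)^(0.489/(0.489−1.15)) = (2.352)^(-0.7398) = 0.5312.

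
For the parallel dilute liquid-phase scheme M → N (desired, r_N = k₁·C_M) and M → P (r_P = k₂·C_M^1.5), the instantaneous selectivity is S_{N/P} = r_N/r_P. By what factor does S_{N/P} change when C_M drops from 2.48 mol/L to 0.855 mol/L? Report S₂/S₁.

S_{N/P} = (k₁/k₂)·C_M^-0.5, so S₂/S₁ = (C_{M,2}/C_{M,1})^-0.5.
= (0.855/2.48)^(-0.5) = (0.3448)^(-0.5) = 1.70.

1.70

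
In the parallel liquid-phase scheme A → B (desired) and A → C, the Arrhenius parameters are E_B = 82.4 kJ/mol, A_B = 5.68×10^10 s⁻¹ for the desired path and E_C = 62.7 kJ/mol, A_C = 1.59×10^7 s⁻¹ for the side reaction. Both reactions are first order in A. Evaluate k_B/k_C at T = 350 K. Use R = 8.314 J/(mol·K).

4.10

k_B/k_C = (A_B/A_C)·exp[−(E_B−E_C)/(RT)] = (A_B/A_C)·exp[(E_C−E_B)/(RT)].
(E_C−E_B)/(RT) = (62.7−82.4)×10³/(8.314×350) = -19700/2910 = -6.770.
k_B/k_C = (5.68×10^10/1.59×10^7)·exp(-6.770) = 3572 × 0.001148 = 4.10.
Since E_B > E_C, raising the temperature improves selectivity toward B.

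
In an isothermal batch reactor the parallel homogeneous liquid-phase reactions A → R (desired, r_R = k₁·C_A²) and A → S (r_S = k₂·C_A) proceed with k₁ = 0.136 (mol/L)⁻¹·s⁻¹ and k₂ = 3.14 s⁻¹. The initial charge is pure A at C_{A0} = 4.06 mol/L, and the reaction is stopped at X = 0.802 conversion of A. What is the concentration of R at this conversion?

0.306 mol/L

C_A = C_{A0}(1−X) = 0.8039 mol/L.
Along a PFR/batch, dC_S/dC_A = −r_S/(r_R+r_S) = −k₂/(k₂+k₁·C_A).
Integrating from C_{A0} to C_A: C_S = (3.14/0.136)·ln[(3.14+0.136·4.06)/(3.14+0.136·0.804)] = 23.09·ln(3.692/3.249) = 2.950 mol/L.
Then C_R = (C_{A0}−C_A) − C_S = 3.256 − 2.950 = 0.3063 mol/L.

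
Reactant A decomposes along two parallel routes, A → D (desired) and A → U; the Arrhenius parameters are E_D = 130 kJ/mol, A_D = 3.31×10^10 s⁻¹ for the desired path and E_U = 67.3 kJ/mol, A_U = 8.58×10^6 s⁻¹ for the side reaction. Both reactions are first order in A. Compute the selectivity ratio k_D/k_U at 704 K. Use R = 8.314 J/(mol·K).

k_D/k_U = (A_D/A_U)·exp[−(E_D−E_U)/(RT)] = (A_D/A_U)·exp[(E_U−E_D)/(RT)].
(E_U−E_D)/(RT) = (67.3−130)×10³/(8.314×704) = -62700/5853 = -10.71.
k_D/k_U = (3.31×10^10/8.58×10^6)·exp(-10.71) = 3858 × 2.227×10^-5 = 0.0859.

0.0859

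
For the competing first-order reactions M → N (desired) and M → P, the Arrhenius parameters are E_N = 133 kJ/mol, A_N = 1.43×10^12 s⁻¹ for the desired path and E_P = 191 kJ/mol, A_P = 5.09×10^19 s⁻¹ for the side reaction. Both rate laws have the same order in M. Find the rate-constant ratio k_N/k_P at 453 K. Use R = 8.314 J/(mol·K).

0.137

k_N/k_P = (A_N/A_P)·exp[−(E_N−E_P)/(RT)] = (A_N/A_P)·exp[(E_P−E_N)/(RT)].
(E_P−E_N)/(RT) = (191−133)×10³/(8.314×453) = 58000/3766 = 15.40.
k_N/k_P = (1.43×10^12/5.09×10^19)·exp(15.40) = 2.809×10^-8 × 4.877×10^6 = 0.137.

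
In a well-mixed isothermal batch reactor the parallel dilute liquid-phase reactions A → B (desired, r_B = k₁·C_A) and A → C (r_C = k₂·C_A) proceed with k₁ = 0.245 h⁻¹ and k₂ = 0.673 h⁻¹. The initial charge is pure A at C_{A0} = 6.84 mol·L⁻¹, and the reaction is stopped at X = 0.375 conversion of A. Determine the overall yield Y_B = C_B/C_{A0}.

0.100

C_A = C_{A0}(1−X) = 4.275 mol·L⁻¹.
Both paths are first order in A, so the instantaneous fraction to B is constant: dC_B/d(−C_A) = k₁/(k₁+k₂) = 0.2669.
C_B = 0.2669·(C_{A0}−C_A) = 0.2669×2.565 = 0.685 mol·L⁻¹.
Y_B = C_B/C_{A0} = 0.6846/6.84 = 0.100.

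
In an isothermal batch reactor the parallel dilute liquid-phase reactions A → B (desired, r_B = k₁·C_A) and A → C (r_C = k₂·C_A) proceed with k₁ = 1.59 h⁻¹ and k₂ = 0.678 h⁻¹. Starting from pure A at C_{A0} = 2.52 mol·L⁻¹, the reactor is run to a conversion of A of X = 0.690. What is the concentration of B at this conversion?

C_A = C_{A0}(1−X) = 0.7812 mol·L⁻¹.
Both paths are first order in A, so the instantaneous fraction to B is constant: dC_B/d(−C_A) = k₁/(k₁+k₂) = 0.7011.
C_B = 0.7011·(C_{A0}−C_A) = 0.7011×1.739 = 1.22 mol·L⁻¹.

1.22 mol·L⁻¹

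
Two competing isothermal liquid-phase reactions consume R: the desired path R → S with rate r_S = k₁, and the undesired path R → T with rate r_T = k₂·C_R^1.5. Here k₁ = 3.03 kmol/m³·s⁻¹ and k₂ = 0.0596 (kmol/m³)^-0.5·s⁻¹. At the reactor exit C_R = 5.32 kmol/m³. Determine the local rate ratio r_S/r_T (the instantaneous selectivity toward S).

S_{S/T} = r_S/r_T = (k₁)/(k₂·C_R^1.5) = (k₁/k₂)·C_R^-1.5.
= (3.03) / (0.0596×5.320^1.5) = 3.030/0.7313 = 4.14.
The undesired path is higher order in R, so low C_R (CSTR or dilute feed) favours S.

4.14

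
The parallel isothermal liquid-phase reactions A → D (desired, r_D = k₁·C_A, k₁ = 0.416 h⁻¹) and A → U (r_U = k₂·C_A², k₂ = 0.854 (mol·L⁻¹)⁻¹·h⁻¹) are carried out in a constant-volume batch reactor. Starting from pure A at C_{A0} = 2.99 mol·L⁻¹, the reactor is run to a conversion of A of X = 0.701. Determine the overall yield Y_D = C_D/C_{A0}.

0.150

C_A = C_{A0}(1−X) = 0.8940 mol·L⁻¹.
Along a PFR/batch, dC_D/dC_A = −r_D/(r_D+r_U) = −k₁/(k₁+k₂·C_A).
Integrating from C_{A0} to C_A: C_D = (0.416/0.854)·ln[(0.416+0.854·2.99)/(0.416+0.854·0.894)] = 0.4871·ln(2.969/1.179) = 0.4498 mol·L⁻¹.
Y_D = C_D/C_{A0} = 0.4498/2.99 = 0.150.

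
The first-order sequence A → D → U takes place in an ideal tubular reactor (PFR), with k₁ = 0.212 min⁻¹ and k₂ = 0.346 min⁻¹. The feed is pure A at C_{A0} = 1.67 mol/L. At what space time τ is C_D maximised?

3.66 min

The intermediate peaks when r₁ = r₂, i.e. k₁e^(−k₁τ) = k₂e^(−k₂τ), giving τ_opt = ln(k₂/k₁)/(k₂−k₁).
= ln(0.346/0.212)/(0.346−0.212) = ln(1.632)/0.1340 = 0.4899/0.1340 = 3.66 min.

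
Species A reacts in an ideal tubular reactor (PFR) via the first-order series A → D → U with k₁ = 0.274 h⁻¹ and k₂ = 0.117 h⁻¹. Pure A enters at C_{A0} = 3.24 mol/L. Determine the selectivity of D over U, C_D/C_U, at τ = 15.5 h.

0.358

For first-order series with pure A initially, C_D(τ) = k₁C_{A0}/(k₂−k₁)·(e^(−k₁τ) − e^(−k₂τ)).
e^(−k₁τ) = e^(−0.274×15.5) = e^(−4.247) = 0.01431; e^(−k₂τ) = e^(−1.814) = 0.1631.
C_D = 0.274×3.24/(0.117−0.274) × (0.01431−0.1631) = (-5.655)×(-0.1488) = 0.8413 mol/L.
C_A = C_{A0}e^(−k₁τ) = 0.04635 mol/L, so C_U = C_{A0}−C_A−C_D = 2.352 mol/L; C_D/C_U = 0.358.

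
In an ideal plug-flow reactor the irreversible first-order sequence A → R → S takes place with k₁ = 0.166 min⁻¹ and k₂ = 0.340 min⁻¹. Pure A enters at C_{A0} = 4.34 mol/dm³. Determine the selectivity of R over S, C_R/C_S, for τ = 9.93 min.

0.230

For first-order series with pure A initially, C_R(τ) = k₁C_{A0}/(k₂−k₁)·(e^(−k₁τ) − e^(−k₂τ)).
e^(−k₁τ) = e^(−0.166×9.93) = e^(−1.648) = 0.1924; e^(−k₂τ) = e^(−3.376) = 0.03418.
C_R = 0.166×4.34/(0.340−0.166) × (0.1924−0.03418) = 4.140×0.1582 = 0.6550 mol/dm³.
C_A = C_{A0}e^(−k₁τ) = 0.8348 mol/dm³, so C_S = C_{A0}−C_A−C_R = 2.850 mol/dm³; C_R/C_S = 0.230.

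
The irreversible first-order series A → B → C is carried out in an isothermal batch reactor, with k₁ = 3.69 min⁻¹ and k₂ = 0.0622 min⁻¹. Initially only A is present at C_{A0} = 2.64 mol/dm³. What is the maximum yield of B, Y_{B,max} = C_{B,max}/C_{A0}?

For a first-order series the maximum intermediate yield is C_{B,max}/C_{A0} = (k₁/k₂)^[k₂/(k₂−k₁)].
= (3.69/0.0622)^(0.0622/(0.0622−3.69)) = (59.32)^(-0.01715) = 0.9324.

0.932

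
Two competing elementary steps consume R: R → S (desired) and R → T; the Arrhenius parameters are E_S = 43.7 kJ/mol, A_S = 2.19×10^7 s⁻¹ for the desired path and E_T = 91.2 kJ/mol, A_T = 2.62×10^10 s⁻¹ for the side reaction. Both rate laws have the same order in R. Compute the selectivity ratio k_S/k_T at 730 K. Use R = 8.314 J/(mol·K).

2.09

With equal orders, S_{S/T} = k_S/k_T = (A_S/A_T)·exp[(E_T−E_S)/(RT)].
(E_T−E_S)/(RT) = (91.2−43.7)×10³/(8.314×730) = 47500/6069 = 7.826.
k_S/k_T = (2.19×10^7/2.62×10^10)·exp(7.826) = 8.359×10^-4 × 2506 = 2.09.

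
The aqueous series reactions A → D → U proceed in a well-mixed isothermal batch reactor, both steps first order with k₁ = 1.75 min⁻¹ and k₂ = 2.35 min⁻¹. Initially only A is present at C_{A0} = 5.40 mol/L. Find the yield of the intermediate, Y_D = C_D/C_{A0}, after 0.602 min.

The intermediate concentration in a first-order A→B→C sequence is C_D = k₁C_{A0}(e^(−k₁t) − e^(−k₂t))/(k₂−k₁).
e^(−k₁t) = e^(−1.75×0.602) = e^(−1.053) = 0.3487; e^(−k₂t) = e^(−1.415) = 0.2430.
C_D = 1.75×5.40/(2.35−1.75) × (0.3487−0.2430) = 15.75×0.1057 = 1.665 mol/L.
Y_D = C_D/C_{A0} = 1.665/5.40 = 0.308.

0.308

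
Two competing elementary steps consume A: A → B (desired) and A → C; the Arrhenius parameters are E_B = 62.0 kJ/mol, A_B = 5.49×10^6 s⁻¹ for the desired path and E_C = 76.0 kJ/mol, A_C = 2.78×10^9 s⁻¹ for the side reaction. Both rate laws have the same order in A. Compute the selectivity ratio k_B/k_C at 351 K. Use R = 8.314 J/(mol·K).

0.239

With equal orders, S_{B/C} = k_B/k_C = (A_B/A_C)·exp[(E_C−E_B)/(RT)].
(E_C−E_B)/(RT) = (76.0−62.0)×10³/(8.314×351) = 14000/2918 = 4.797.
k_B/k_C = (5.49×10^6/2.78×10^9)·exp(4.797) = 0.001975 × 121.2 = 0.239.
Since E_B < E_C, lowering the temperature improves selectivity toward B.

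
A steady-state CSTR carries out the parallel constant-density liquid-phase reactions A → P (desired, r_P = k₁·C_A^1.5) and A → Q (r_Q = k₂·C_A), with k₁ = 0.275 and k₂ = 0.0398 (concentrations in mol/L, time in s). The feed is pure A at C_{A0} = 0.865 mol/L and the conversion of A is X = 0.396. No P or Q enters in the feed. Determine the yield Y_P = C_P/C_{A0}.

0.330

Exit C_A = C_{A0}(1−X) = 0.865×0.604 = 0.5225 mol/L.
A CSTR operates uniformly at the exit composition, giving r_P = 0.1039 and r_Q = 0.02079 (each k·C_A^n at C_A = 0.5225).
Fraction of consumed A going to P: r_P/(r_P+r_Q) = 0.8332.
C_P = 0.8332·C_{A0}·X = 0.8332×0.865×0.396 = 0.285 mol/L; Y_P = C_P/C_{A0} = 0.330.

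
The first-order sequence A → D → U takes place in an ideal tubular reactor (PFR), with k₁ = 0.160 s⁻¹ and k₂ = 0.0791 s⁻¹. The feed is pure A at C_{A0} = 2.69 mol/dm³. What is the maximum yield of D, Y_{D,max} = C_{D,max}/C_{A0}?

0.502

Evaluating C_D at τ_opt = ln(k₂/k₁)/(k₂−k₁) gives C_{D,max}/C_{A0} = (k₁/k₂)^[k₂/(k₂−k₁)].
= (0.160/0.0791)^(0.0791/(0.0791−0.160)) = (2.023)^(-0.9778) = 0.5022.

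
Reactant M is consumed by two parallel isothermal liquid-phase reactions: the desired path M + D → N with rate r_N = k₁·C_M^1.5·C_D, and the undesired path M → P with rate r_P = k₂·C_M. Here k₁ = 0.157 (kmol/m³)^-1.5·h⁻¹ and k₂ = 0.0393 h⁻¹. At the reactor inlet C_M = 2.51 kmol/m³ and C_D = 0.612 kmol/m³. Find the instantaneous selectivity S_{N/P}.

3.87

S_{N/P} = r_N/r_P = (k₁·C_M^1.5·C_D)/(k₂·C_M) = (k₁/k₂)·C_M^0.5·C_D.
= (0.157×2.510^1.5×0.6120) / (0.0393×2.510) = 0.3821/0.09864 = 3.87.
Since the desired path is higher order in M, keeping C_M high (PFR or concentrated feed) favours N.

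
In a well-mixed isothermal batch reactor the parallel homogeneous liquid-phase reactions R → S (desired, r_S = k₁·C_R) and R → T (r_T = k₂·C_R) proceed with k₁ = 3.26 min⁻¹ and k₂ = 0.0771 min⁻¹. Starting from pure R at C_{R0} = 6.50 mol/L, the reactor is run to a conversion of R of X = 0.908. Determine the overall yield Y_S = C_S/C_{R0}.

0.887

C_R = C_{R0}(1−X) = 0.5980 mol/L.
Both paths are first order in R, so the instantaneous fraction to S is constant: dC_S/d(−C_R) = k₁/(k₁+k₂) = 0.9769.
C_S = 0.9769·(C_{R0}−C_R) = 0.9769×5.902 = 5.77 mol/L.
Y_S = C_S/C_{R0} = 5.766/6.50 = 0.887.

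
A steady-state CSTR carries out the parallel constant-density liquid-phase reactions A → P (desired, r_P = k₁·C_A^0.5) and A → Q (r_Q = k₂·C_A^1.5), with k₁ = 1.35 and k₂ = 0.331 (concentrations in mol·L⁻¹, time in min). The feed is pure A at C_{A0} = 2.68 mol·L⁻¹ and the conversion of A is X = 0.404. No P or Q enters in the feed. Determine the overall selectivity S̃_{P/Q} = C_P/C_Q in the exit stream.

Exit C_A = C_{A0}(1−X) = 2.68×0.596 = 1.597 mol·L⁻¹.
In a CSTR the entire volume is at exit conditions, so r_P = 1.35×1.597^0.5 = 1.706 and r_Q = 0.331×1.597^1.5 = 0.6682.
Overall selectivity = C_P/C_Q = r_Pτ/(r_Qτ) = r_P/r_Q = 2.55.

2.55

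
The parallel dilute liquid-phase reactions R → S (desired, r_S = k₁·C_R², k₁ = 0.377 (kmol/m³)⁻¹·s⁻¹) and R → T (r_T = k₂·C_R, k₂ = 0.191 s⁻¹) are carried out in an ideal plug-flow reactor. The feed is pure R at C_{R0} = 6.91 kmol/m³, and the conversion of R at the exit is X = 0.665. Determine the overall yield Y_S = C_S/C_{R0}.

C_R = C_{R0}(1−X) = 2.315 kmol/m³.
Along a PFR/batch, dC_T/dC_R = −r_T/(r_S+r_T) = −k₂/(k₂+k₁·C_R).
Integrating from C_{R0} to C_R: C_T = (0.191/0.377)·ln[(0.191+0.377·6.91)/(0.191+0.377·2.31)] = 0.5066·ln(2.796/1.064) = 0.4896 kmol/m³.
Then C_S = (C_{R0}−C_R) − C_T = 4.595 − 0.4896 = 4.106 kmol/m³.
Y_S = C_S/C_{R0} = 4.106/6.91 = 0.594.

0.594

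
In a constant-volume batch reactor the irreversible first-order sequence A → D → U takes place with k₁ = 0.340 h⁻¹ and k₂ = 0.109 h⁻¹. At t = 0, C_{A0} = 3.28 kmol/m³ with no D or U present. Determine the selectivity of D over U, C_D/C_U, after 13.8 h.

0.463

The intermediate concentration in a first-order A→B→C sequence is C_D = k₁C_{A0}(e^(−k₁t) − e^(−k₂t))/(k₂−k₁).
e^(−k₁t) = e^(−0.340×13.8) = e^(−4.692) = 0.009168; e^(−k₂t) = e^(−1.504) = 0.2222.
C_D = 0.340×3.28/(0.109−0.340) × (0.009168−0.2222) = (-4.828)×(-0.2130) = 1.028 kmol/m³.
C_A = C_{A0}e^(−k₁t) = 0.03007 kmol/m³, so C_U = C_{A0}−C_A−C_D = 2.221 kmol/m³; C_D/C_U = 0.463.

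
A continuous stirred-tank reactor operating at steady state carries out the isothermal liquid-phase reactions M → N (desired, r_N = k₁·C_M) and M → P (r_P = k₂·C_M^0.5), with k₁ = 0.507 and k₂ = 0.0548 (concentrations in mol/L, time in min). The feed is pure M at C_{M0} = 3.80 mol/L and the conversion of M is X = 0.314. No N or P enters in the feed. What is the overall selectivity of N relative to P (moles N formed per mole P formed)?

14.9

Exit C_M = C_{M0}(1−X) = 3.80×0.686 = 2.607 mol/L.
In a CSTR the entire volume is at exit conditions, so r_N = 0.507×2.607 = 1.322 and r_P = 0.0548×2.607^0.5 = 0.08848.
Overall selectivity = C_N/C_P = r_Nτ/(r_Pτ) = r_N/r_P = 14.9.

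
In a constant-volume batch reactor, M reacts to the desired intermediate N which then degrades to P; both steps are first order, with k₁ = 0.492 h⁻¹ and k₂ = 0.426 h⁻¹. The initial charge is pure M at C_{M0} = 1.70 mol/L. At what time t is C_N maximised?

The intermediate peaks when r₁ = r₂, i.e. k₁e^(−k₁t) = k₂e^(−k₂t), giving t_opt = ln(k₂/k₁)/(k₂−k₁).
= ln(0.426/0.492)/(0.426−0.492) = ln(0.8659)/-0.06600 = -0.1440/-0.06600 = 2.18 h.

2.18 h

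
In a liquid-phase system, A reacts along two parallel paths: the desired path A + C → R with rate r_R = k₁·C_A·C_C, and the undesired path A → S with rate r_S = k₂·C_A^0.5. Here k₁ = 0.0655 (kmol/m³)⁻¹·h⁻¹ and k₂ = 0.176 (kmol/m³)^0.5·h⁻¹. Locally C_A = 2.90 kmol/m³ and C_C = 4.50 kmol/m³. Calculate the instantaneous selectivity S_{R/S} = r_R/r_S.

S_{R/S} = r_R/r_S = (k₁·C_A·C_C)/(k₂·C_A^0.5) = (k₁/k₂)·C_A^0.5·C_C.
= (0.0655×2.900×4.500) / (0.176×2.900^0.5) = 0.8548/0.2997 = 2.85.

2.85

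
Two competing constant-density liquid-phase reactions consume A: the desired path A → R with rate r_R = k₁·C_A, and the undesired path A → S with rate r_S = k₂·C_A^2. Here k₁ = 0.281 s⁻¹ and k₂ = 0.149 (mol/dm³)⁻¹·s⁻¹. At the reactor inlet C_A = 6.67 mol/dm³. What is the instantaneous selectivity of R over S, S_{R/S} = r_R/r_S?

S_{R/S} = r_R/r_S = (k₁·C_A)/(k₂·C_A^2) = (k₁/k₂)·C_A⁻¹.
= (0.281×6.670) / (0.149×6.670^2) = 1.874/6.629 = 0.283.

0.283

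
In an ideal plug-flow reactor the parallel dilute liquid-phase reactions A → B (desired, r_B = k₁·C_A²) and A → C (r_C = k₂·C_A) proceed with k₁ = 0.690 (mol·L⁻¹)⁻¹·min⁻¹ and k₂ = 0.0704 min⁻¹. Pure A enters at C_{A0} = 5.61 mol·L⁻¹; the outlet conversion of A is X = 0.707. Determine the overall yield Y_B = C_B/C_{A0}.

C_A = C_{A0}(1−X) = 1.644 mol·L⁻¹.
Along a PFR/batch, dC_C/dC_A = −r_C/(r_B+r_C) = −k₂/(k₂+k₁·C_A).
Integrating from C_{A0} to C_A: C_C = (0.0704/0.690)·ln[(0.0704+0.690·5.61)/(0.0704+0.690·1.64)] = 0.1020·ln(3.941/1.205) = 0.1209 mol·L⁻¹.
Then C_B = (C_{A0}−C_A) − C_C = 3.966 − 0.1209 = 3.845 mol·L⁻¹.
Y_B = C_B/C_{A0} = 3.845/5.61 = 0.685.

0.685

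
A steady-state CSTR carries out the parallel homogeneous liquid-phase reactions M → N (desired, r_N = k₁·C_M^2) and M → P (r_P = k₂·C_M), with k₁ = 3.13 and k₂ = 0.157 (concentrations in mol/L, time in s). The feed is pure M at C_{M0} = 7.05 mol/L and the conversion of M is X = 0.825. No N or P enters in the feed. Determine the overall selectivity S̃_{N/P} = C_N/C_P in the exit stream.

24.6

Exit C_M = C_{M0}(1−X) = 7.05×0.175 = 1.234 mol/L.
In a CSTR the entire volume is at exit conditions, so r_N = 3.13×1.234^2 = 4.764 and r_P = 0.157×1.234 = 0.1937.
Overall selectivity = C_N/C_P = r_Nτ/(r_Pτ) = r_N/r_P = 24.6.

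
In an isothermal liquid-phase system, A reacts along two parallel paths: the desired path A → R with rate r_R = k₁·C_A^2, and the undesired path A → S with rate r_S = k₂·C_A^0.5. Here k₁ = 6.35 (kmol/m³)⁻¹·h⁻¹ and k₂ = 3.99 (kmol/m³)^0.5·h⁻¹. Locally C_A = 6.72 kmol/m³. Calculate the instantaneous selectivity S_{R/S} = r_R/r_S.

27.7

S_{R/S} = r_R/r_S = (k₁·C_A^2)/(k₂·C_A^0.5) = (k₁/k₂)·C_A^1.5.
= (6.35×6.720^2) / (3.99×6.720^0.5) = 286.8/10.34 = 27.7.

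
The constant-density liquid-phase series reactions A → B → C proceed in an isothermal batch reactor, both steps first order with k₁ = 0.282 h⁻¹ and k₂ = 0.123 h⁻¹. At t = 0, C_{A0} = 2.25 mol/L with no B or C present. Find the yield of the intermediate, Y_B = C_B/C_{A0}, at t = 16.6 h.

The intermediate concentration in a first-order A→B→C sequence is C_B = k₁C_{A0}(e^(−k₁t) − e^(−k₂t))/(k₂−k₁).
e^(−k₁t) = e^(−0.282×16.6) = e^(−4.681) = 0.009268; e^(−k₂t) = e^(−2.042) = 0.1298.
C_B = 0.282×2.25/(0.123−0.282) × (0.009268−0.1298) = (-3.991)×(-0.1205) = 0.4810 mol/L.
Y_B = C_B/C_{A0} = 0.4810/2.25 = 0.214.

0.214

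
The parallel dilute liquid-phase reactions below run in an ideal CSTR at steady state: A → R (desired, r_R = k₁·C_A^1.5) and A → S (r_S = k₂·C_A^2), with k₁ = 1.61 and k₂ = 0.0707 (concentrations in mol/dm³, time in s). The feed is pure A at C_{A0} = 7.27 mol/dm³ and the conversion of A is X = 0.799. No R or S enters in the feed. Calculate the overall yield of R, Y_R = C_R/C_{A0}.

0.759

Exit C_A = C_{A0}(1−X) = 7.27×0.201 = 1.461 mol/dm³.
A CSTR operates uniformly at the exit composition, giving r_R = 2.844 and r_S = 0.1510 (each k·C_A^n at C_A = 1.461).
Fraction of consumed A going to R: r_R/(r_R+r_S) = 0.9496.
C_R = 0.9496·C_{A0}·X = 0.9496×7.27×0.799 = 5.52 mol/dm³; Y_R = C_R/C_{A0} = 0.759.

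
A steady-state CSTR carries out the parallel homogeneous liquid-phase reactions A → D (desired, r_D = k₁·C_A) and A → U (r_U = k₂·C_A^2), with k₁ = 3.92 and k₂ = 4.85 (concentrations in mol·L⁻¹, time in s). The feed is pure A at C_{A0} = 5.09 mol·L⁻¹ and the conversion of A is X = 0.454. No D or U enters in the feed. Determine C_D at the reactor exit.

0.521 mol·L⁻¹

Exit C_A = C_{A0}(1−X) = 5.09×0.546 = 2.779 mol·L⁻¹.
Rates in a CSTR are evaluated at the outlet concentration: r_D = 3.92×2.779 = 10.89, r_U = 4.85×2.779^2 = 37.46.
Fraction of consumed A going to D: r_D/(r_D+r_U) = 0.2253.
C_D = 0.2253·C_{A0}·X = 0.2253×5.09×0.454 = 0.521 mol·L⁻¹.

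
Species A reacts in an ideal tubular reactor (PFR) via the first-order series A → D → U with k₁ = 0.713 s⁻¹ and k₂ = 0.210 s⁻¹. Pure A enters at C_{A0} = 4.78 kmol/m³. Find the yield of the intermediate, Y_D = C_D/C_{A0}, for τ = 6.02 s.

The intermediate concentration in a first-order A→B→C sequence is C_D = k₁C_{A0}(e^(−k₁τ) − e^(−k₂τ))/(k₂−k₁).
e^(−k₁τ) = e^(−0.713×6.02) = e^(−4.292) = 0.01367; e^(−k₂τ) = e^(−1.264) = 0.2825.
C_D = 0.713×4.78/(0.210−0.713) × (0.01367−0.2825) = (-6.776)×(-0.2688) = 1.821 kmol/m³.
Y_D = C_D/C_{A0} = 1.821/4.78 = 0.381.

0.381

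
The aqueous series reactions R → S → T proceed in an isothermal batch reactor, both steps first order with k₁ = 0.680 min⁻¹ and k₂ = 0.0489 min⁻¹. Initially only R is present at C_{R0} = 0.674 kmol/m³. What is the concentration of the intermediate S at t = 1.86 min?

The intermediate concentration in a first-order A→B→C sequence is C_S = k₁C_{R0}(e^(−k₁t) − e^(−k₂t))/(k₂−k₁).
e^(−k₁t) = e^(−0.680×1.86) = e^(−1.265) = 0.2823; e^(−k₂t) = e^(−0.09095) = 0.9131.
C_S = 0.680×0.674/(0.0489−0.680) × (0.2823−0.9131) = (-0.7262)×(-0.6308) = 0.4581 kmol/m³.

0.458 kmol/m³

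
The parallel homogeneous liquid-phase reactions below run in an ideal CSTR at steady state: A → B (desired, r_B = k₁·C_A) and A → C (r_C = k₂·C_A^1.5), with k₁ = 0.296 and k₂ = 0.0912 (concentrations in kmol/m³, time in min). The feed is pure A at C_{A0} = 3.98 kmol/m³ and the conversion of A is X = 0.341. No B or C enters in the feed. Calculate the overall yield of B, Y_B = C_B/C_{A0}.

0.227

Exit C_A = C_{A0}(1−X) = 3.98×0.659 = 2.623 kmol/m³.
A CSTR operates uniformly at the exit composition, giving r_B = 0.7764 and r_C = 0.3874 (each k·C_A^n at C_A = 2.623).
Fraction of consumed A going to B: r_B/(r_B+r_C) = 0.6671.
C_B = 0.6671·C_{A0}·X = 0.6671×3.98×0.341 = 0.905 kmol/m³; Y_B = C_B/C_{A0} = 0.227.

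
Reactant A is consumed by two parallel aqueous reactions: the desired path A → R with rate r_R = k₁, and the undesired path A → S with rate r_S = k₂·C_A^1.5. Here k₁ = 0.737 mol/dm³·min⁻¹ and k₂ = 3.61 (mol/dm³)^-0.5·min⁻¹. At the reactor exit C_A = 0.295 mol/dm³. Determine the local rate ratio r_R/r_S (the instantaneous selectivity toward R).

S_{R/S} = r_R/r_S = (k₁)/(k₂·C_A^1.5) = (k₁/k₂)·C_A^-1.5.
= (0.737) / (3.61×0.2950^1.5) = 0.7370/0.5784 = 1.27.
The undesired path is higher order in A, so low C_A (CSTR or dilute feed) favours R.

1.27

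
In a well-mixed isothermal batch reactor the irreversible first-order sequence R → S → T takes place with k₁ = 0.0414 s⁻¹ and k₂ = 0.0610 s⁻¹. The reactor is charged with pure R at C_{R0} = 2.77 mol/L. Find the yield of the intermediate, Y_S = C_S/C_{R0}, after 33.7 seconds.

0.253

For first-order series with pure R initially, C_S(t) = k₁C_{R0}/(k₂−k₁)·(e^(−k₁t) − e^(−k₂t)).
e^(−k₁t) = e^(−0.0414×33.7) = e^(−1.395) = 0.2478; e^(−k₂t) = e^(−2.056) = 0.1280.
C_S = 0.0414×2.77/(0.0610−0.0414) × (0.2478−0.1280) = 5.851×0.1198 = 0.7009 mol/L.
Y_S = C_S/C_{R0} = 0.7009/2.77 = 0.253.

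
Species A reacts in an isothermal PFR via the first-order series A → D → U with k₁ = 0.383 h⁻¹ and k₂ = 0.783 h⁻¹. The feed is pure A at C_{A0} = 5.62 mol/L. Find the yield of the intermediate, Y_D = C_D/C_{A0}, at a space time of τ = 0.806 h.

For first-order series with pure A initially, C_D(τ) = k₁C_{A0}/(k₂−k₁)·(e^(−k₁τ) − e^(−k₂τ)).
e^(−k₁τ) = e^(−0.383×0.806) = e^(−0.3087) = 0.7344; e^(−k₂τ) = e^(−0.6311) = 0.5320.
C_D = 0.383×5.62/(0.783−0.383) × (0.7344−0.5320) = 5.381×0.2024 = 1.089 mol/L.
Y_D = C_D/C_{A0} = 1.089/5.62 = 0.194.

0.194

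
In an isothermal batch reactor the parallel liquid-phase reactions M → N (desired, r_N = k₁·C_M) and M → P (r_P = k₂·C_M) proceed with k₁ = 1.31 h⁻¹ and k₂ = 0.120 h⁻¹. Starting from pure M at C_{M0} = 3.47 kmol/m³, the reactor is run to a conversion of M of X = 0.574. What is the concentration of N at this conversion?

C_M = C_{M0}(1−X) = 1.478 kmol/m³.
Both paths are first order in M, so the instantaneous fraction to N is constant: dC_N/d(−C_M) = k₁/(k₁+k₂) = 0.9161.
C_N = 0.9161·(C_{M0}−C_M) = 0.9161×1.992 = 1.82 kmol/m³.

1.82 kmol/m³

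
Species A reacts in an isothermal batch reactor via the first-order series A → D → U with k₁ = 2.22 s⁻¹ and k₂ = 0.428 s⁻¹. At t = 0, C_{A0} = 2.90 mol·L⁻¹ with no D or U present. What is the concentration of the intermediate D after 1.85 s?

1.57 mol·L⁻¹

Solving the coupled first-order balances gives C_D(t) = [k₁/(k₂−k₁)]·C_{A0}·(e^(−k₁t) − e^(−k₂t)).
e^(−k₁t) = e^(−2.22×1.85) = e^(−4.107) = 0.01646; e^(−k₂t) = e^(−0.7918) = 0.4530.
C_D = 2.22×2.90/(0.428−2.22) × (0.01646−0.4530) = (-3.593)×(-0.4366) = 1.568 mol·L⁻¹.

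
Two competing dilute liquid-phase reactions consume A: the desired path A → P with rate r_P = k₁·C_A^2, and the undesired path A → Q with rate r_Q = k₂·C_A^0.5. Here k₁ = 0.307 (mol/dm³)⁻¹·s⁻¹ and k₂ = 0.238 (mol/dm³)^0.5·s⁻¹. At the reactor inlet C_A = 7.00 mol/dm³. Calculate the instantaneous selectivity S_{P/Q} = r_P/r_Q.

S_{P/Q} = r_P/r_Q = (k₁·C_A^2)/(k₂·C_A^0.5) = (k₁/k₂)·C_A^1.5.
= (0.307×7.000^2) / (0.238×7.000^0.5) = 15.04/0.6297 = 23.9.

23.9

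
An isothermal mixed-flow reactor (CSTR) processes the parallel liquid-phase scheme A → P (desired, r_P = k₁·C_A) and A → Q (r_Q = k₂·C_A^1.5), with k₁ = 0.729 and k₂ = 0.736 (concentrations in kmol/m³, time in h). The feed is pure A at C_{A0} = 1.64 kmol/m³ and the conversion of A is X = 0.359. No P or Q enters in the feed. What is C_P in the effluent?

0.289 kmol/m³

Exit C_A = C_{A0}(1−X) = 1.64×0.641 = 1.051 kmol/m³.
A CSTR operates uniformly at the exit composition, giving r_P = 0.7664 and r_Q = 0.7933 (each k·C_A^n at C_A = 1.051).
Fraction of consumed A going to P: r_P/(r_P+r_Q) = 0.4914.
C_P = 0.4914·C_{A0}·X = 0.4914×1.64×0.359 = 0.289 kmol/m³.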